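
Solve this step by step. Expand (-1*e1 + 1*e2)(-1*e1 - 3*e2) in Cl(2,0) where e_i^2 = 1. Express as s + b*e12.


Expand: (-1*e1 + 1*e2)(-1*e1 - 3*e2)
= (-1)*(-1)*e1e1 + (-1)*(-3)*e1e2 + 1*(-1)*e2e1 + 1*(-3)*e2e2
Using e1^2 = e2^2 = 1, e2e1 = -e1e2:
Scalar part s = (-1)*(-1) + 1*(-3) = 1 + (-3) = -2
Bivector part b = (-1)*(-3) - 1*(-1) = 3 - (-1) = 4
uv = -2 + 4*e12


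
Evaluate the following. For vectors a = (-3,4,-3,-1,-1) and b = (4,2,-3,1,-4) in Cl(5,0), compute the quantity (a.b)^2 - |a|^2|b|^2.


a . b = (-3)*4 + 4*2 + (-3)*(-3) + (-1)*1 + (-1)*(-4)
= -12 + 8 + 9 + (-1) + 4 = 8
|a|^2 = (-3)^2 + 4^2 + (-3)^2 + (-1)^2 + (-1)^2 = 36
|b|^2 = 4^2 + 2^2 + (-3)^2 + 1^2 + (-4)^2 = 46
(a.b)^2 = 8^2 = 64
|a|^2 * |b|^2 = 36 * 46 = 1656
Result = 64 - 1656 = -1592


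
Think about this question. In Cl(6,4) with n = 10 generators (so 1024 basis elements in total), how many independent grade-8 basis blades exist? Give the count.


Number of grade-k basis blades in Cl(p,q) with n = p + q is C(n, k).
n = 6 + 4 = 10
C(10, 8) = 10! / (8! * 2!)
= 3628800 / (40320 * 2)
= 45


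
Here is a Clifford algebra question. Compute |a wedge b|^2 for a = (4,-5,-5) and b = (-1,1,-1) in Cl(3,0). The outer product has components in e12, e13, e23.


a wedge b = (a1*b2 - a2*b1)*e12 + (a1*b3 - a3*b1)*e13 + (a2*b3 - a3*b2)*e23
e12 coeff: 4*1 - (-5)*(-1) = 4 - 5 = -1
e13 coeff: 4*(-1) - (-5)*(-1) = -4 - 5 = -9
e23 coeff: (-5)*(-1) - (-5)*1 = 5 - (-5) = 10
|a wedge b|^2 = (-1)^2 + (-9)^2 + 10^2
= 1 + 81 + 100
= 182


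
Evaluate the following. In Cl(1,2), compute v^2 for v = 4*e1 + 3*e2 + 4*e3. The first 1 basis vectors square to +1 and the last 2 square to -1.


v^2 = sum of c_i^2 * e_i^2
Positive signature terms (e_i^2 = +1): 4^2 = 16
Negative signature terms (e_j^2 = -1): 3^2 + 4^2 = 25
v^2 = 16 - 25 = -9


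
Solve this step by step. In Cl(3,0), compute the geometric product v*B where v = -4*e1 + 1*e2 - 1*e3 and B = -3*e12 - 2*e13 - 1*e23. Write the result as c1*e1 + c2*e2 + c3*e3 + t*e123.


vB has grade-1 (vector) and grade-3 (trivector) parts: vB = (v _| B) + (v ^ B).
Vector part <vB>_1:
  e1: -v2*b12 - v3*b13 = -(1)*(-3) - (-1)*(-2) = 1
  e2: v1*b12 - v3*b23 = (-4)*(-3) - (-1)*(-1) = 11
  e3: v1*b13 + v2*b23 = (-4)*(-2) + (1)*(-1) = 7
Trivector part <vB>_3:
  e123: v1*b23 - v2*b13 + v3*b12 = (-4)*(-1) - (1)*(-2) + (-1)*(-3) = 9
vB = 1*e1 + 11*e2 + 7*e3 + 9*e123


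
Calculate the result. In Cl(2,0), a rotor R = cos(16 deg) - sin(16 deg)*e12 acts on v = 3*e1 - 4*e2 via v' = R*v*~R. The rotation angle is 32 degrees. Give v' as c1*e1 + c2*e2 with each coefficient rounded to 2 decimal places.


Rotor R = cos(16deg) - sin(16deg)*e12
Rotation angle theta = 2 * 16 = 32 degrees
v' = R*v*~R rotates v by theta.
cos(32deg) = 0.8480, sin(32deg) = 0.5299
v'_1 = 3*cos(32deg) - (-4)*sin(32deg)
= 3*0.8480 - (-4)*0.5299
= 4.66
v'_2 = 3*sin(32deg) + (-4)*cos(32deg)
= 3*0.5299 + (-4)*0.8480
= -1.80
v' = 4.66*e1 - 1.80*e2


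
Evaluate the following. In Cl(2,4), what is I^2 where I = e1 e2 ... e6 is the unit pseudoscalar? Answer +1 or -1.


The pseudoscalar I = e1...e_n (product of all n generators) of Cl(p,q) satisfies I^2 = (-1)^(q + n(n-1)/2).
p = 2, q = 4, n = p + q = 6
n(n-1)/2 = 6 * 5 / 2 = 15
Exponent = q + n(n-1)/2 = 4 + 15 = 19
I^2 = (-1)^19 = -1


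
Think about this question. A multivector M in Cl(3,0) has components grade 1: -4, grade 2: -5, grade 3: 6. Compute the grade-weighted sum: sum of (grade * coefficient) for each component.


Grade-weighted sum = sum of grade_k * coefficient_k
1*(-4) = -4
2*(-5) = -10
3*6 = 18
Total = -4 + (-10) + 18 = 4


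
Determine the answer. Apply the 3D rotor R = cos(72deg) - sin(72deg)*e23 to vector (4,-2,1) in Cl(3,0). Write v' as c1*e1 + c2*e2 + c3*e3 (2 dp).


Rotor R = cos(72deg) - sin(72deg)*e23
Rotation angle theta = 2 * 72 = 144 degrees in the e23 plane (e2 -> e3).
The component perpendicular to the plane (e1) is invariant: v'_1 = v1 = 4.00
cos(144deg) = -0.8090, sin(144deg) = 0.5878
v'_2 = v2*cos(theta) - v3*sin(theta) = -2*(-0.8090) - 1*0.5878 = 1.03
v'_3 = v2*sin(theta) + v3*cos(theta) = -2*0.5878 + 1*(-0.8090) = -1.98
v' = 4.00*e1 + 1.03*e2 - 1.98*e3


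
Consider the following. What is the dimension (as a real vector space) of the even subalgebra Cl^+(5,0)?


Even subalgebra dimension = 2^(n-1)
n = 5 + 0 = 5
2^(5 - 1) = 2^4 = 16
Verification: sum of C(5,k) for even k = 1 + 10 + 5 = 16
Result = 16


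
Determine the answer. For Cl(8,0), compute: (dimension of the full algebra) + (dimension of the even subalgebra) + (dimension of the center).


n = 8 + 0 = 8
Total dim = 2^8 = 256
Even subalgebra dim = 2^7 = 128
n is even, so center dim = 1
Sum = 256 + 128 + 1 = 385


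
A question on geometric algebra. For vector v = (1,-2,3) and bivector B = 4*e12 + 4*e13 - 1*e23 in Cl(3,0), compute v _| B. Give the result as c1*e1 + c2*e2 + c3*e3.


Left contraction v _| B = <vB>_1 (grade-1 part of the geometric product vB).
Using e1_|e12 = e2, e2_|e12 = -e1, e1_|e13 = e3, e3_|e13 = -e1, e2_|e23 = e3, e3_|e23 = -e2:
e1 coeff: -v2*b12 - v3*b13 = -(-2)*(4) - (3)*(4) = -4
e2 coeff: v1*b12 - v3*b23 = (1)*(4) - (3)*(-1) = 7
e3 coeff: v1*b13 + v2*b23 = (1)*(4) + (-2)*(-1) = 6
v _| B = -4*e1 + 7*e2 + 6*e3


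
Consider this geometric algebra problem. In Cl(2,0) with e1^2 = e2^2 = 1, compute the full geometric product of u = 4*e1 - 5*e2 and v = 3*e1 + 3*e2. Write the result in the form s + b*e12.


Expand: (4*e1 - 5*e2)(3*e1 + 3*e2)
= 4*3*e1e1 + 4*3*e1e2 + (-5)*3*e2e1 + (-5)*3*e2e2
Using e1^2 = e2^2 = 1, e2e1 = -e1e2:
Scalar part s = 4*3 + (-5)*3 = 12 + (-15) = -3
Bivector part b = 4*3 - (-5)*3 = 12 - (-15) = 27
uv = -3 + 27*e12


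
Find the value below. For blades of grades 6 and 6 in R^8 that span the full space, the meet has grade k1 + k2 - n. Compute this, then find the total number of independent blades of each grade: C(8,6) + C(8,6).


Meet grade = grade(A) + grade(B) - n
= 6 + 6 - 8 = 4
C(8,6) = 28
C(8,6) = 28
dim_A + dim_B = 28 + 28 = 56


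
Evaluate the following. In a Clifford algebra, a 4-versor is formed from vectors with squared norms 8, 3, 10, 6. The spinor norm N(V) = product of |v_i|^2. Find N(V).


Spinor norm N(V) = |v1|^2 * |v2|^2 * ... * |v4|^2
= 8 * 3 * 10 * 6
Running product: 8, 24, 240, 1440
N(V) = 1440


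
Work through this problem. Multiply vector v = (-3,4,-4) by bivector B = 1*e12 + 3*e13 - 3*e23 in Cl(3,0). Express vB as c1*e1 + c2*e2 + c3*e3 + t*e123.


vB has grade-1 (vector) and grade-3 (trivector) parts: vB = (v _| B) + (v ^ B).
Vector part <vB>_1:
  e1: -v2*b12 - v3*b13 = -(4)*(1) - (-4)*(3) = 8
  e2: v1*b12 - v3*b23 = (-3)*(1) - (-4)*(-3) = -15
  e3: v1*b13 + v2*b23 = (-3)*(3) + (4)*(-3) = -21
Trivector part <vB>_3:
  e123: v1*b23 - v2*b13 + v3*b12 = (-3)*(-3) - (4)*(3) + (-4)*(1) = -7
vB = 8*e1 - 15*e2 - 21*e3 - 7*e123


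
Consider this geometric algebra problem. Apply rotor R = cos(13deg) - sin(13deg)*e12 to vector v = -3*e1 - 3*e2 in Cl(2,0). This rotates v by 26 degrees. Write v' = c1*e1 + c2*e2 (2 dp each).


Rotor R = cos(13deg) - sin(13deg)*e12
Rotation angle theta = 2 * 13 = 26 degrees
v' = R*v*~R rotates v by theta.
cos(26deg) = 0.8988, sin(26deg) = 0.4384
v'_1 = -3*cos(26deg) - (-3)*sin(26deg)
= -3*0.8988 - (-3)*0.4384
= -1.38
v'_2 = -3*sin(26deg) + (-3)*cos(26deg)
= -3*0.4384 + (-3)*0.8988
= -4.01
v' = -1.38*e1 - 4.01*e2


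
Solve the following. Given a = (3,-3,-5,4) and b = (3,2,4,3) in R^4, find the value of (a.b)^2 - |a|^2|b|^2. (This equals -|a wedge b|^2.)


a . b = 3*3 + (-3)*2 + (-5)*4 + 4*3
= 9 + (-6) + (-20) + 12 = -5
|a|^2 = 3^2 + (-3)^2 + (-5)^2 + 4^2 = 59
|b|^2 = 3^2 + 2^2 + 4^2 + 3^2 = 38
(a.b)^2 = (-5)^2 = 25
|a|^2 * |b|^2 = 59 * 38 = 2242
Result = 25 - 2242 = -2217


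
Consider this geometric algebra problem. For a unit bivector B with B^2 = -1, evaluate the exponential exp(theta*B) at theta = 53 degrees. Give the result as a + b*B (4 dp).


For a unit bivector B with B^2 = -1, the exponential series gives
e^(theta*B) = cos(theta) + sin(theta)*B (the GA analogue of Euler's formula).
theta = 53 degrees = 0.925025 rad
cos(53 deg) = 0.6018
sin(53 deg) = 0.7986
exp(theta*B) = 0.6018 + 0.7986*B


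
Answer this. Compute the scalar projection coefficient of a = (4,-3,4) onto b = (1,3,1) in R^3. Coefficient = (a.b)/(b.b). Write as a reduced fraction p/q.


Projection coefficient = (a . b) / (b . b)
a . b = 4*1 + (-3)*3 + 4*1
= 4 + (-9) + 4 = -1
b . b = 1^2 + 3^2 + 1^2
= 1 + 9 + 1 = 11
Coefficient = -1/11
In lowest terms: -1/11


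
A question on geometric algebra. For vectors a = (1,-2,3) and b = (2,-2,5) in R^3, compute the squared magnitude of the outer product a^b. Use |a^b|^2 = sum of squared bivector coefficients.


a wedge b = (a1*b2 - a2*b1)*e12 + (a1*b3 - a3*b1)*e13 + (a2*b3 - a3*b2)*e23
e12 coeff: 1*(-2) - (-2)*2 = -2 - (-4) = 2
e13 coeff: 1*5 - 3*2 = 5 - 6 = -1
e23 coeff: (-2)*5 - 3*(-2) = -10 - (-6) = -4
|a wedge b|^2 = 2^2 + (-1)^2 + (-4)^2
= 4 + 1 + 16
= 21


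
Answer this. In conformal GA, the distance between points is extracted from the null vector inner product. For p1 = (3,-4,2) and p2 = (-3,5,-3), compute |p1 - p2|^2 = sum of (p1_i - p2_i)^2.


p1 - p2 = (6, -9, 5)
|p1 - p2|^2 = 6^2 + (-9)^2 + 5^2
= 36 + 81 + 25
= 142


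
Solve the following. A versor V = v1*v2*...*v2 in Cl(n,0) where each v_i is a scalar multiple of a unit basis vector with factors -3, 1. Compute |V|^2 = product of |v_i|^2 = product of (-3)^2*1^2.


Each vector v_i has |v_i|^2 = s_i^2
Squared scales: (-3)^2 = 9, 1^2 = 1
|V|^2 = 9 * 1
= 9


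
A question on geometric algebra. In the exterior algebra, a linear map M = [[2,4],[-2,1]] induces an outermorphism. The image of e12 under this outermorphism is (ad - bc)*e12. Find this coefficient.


The outermorphism of a linear map f sends e1^e2 to f(e1)^f(e2).
f(e1) = 2*e1 - 2*e2
f(e2) = 4*e1 + 1*e2
f(e1) ^ f(e2) = (2*e1 - 2*e2) ^ (4*e1 + 1*e2)
= 2*1*e12 + (-2)*4*e21
= (2 - (-8))*e12
= 10*e12
Coefficient = 10


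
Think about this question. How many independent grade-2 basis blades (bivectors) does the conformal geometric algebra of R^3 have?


The conformal model of R^3 uses Cl(4,1) with m = 3 + 2 = 5 generators.
Number of grade-2 blades = C(m, 2) = C(5, 2)
= 5*4/2 = 10


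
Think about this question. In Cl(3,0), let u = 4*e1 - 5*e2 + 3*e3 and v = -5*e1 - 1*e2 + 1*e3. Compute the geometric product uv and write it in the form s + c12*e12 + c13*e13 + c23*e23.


In Cl(3,0): e_i^2 = 1, e_ie_j = -e_je_i for i != j.
Scalar part = u . v = 4*(-5) + (-5)*(-1) + 3*1
= -20 + 5 + 3 = -12
e12 coeff = 4*(-1) - (-5)*(-5) = -4 - 25 = -29
e13 coeff = 4*1 - 3*(-5) = 4 - (-15) = 19
e23 coeff = (-5)*1 - 3*(-1) = -5 - (-3) = -2
uv = -12 - 29*e12 + 19*e13 - 2*e23


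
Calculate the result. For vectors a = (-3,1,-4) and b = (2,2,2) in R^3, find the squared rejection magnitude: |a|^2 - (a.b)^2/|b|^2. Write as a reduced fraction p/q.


|a|^2 = (-3)^2 + 1^2 + (-4)^2 = 26
|b|^2 = 2^2 + 2^2 + 2^2 = 12
a . b = (-3)*2 + 1*2 + (-4)*2 = -12
(a.b)^2 = (-12)^2 = 144
|rej|^2 = 26 - 144/12
= (312 - 144)/12
= 168/12
In lowest terms: 14/1


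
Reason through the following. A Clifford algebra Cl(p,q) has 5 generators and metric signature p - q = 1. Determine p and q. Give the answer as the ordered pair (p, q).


We need p + q = 5 and p - q = 1.
Adding: 2p = 5 + 1 = 6, so p = 3.
Then q = 5 - 3 = 2.
(p, q) = (3, 2)


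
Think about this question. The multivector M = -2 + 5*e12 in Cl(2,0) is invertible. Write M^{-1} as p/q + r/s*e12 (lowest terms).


M = -2 + 5*e12, where e12^2 = -1.
Since M commutes with its reverse ~M = a - b*e12, M * ~M = a^2 - b^2*e12^2 = a^2 + b^2.
So M^{-1} = ~M / (a^2 + b^2) = (a - b*e12)/(a^2 + b^2).
a^2 + b^2 = 4 + 25 = 29
Scalar part = -2/29 = -2/29
Bivector coeff = -5/29 = -5/29
M^{-1} = -2/29 - 5/29*e12


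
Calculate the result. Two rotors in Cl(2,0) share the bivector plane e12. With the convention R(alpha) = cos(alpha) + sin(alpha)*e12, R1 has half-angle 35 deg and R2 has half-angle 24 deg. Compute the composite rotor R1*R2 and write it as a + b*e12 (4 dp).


Same-plane rotors commute and their half-angles add:
R1*R2 = cos(a1 + a2) + sin(a1 + a2)*e12.
a1 + a2 = 35 + 24 = 59 deg
cos(59 deg) = 0.5150
sin(59 deg) = 0.8572
R1*R2 = 0.5150 + 0.8572*e12


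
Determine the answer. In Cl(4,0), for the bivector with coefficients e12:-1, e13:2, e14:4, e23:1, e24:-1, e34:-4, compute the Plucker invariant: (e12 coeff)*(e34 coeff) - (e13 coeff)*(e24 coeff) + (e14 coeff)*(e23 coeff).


Plucker relation: af - be + cd
a*f = (-1)*(-4) = 4
b*e = 2*(-1) = -2
c*d = 4*1 = 4
af - be + cd = 4 - (-2) + 4
= 10


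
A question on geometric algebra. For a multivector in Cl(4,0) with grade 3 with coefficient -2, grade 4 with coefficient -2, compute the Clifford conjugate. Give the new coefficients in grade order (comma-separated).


Clifford conjugate sign for grade k: (-1)^(k(k+1)/2)
Grade 3: (-1)^(3*4/2) = (-1)^6 = 1, coeff -2 -> -2
Grade 4: (-1)^(4*5/2) = (-1)^10 = 1, coeff -2 -> -2
Conjugated coefficients: -2, -2


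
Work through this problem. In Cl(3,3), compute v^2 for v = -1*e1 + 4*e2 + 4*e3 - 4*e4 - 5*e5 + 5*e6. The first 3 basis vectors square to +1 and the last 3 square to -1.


v^2 = sum of c_i^2 * e_i^2
Positive signature terms (e_i^2 = +1): (-1)^2 + 4^2 + 4^2 = 33
Negative signature terms (e_j^2 = -1): (-4)^2 + (-5)^2 + 5^2 = 66
v^2 = 33 - 66 = -33


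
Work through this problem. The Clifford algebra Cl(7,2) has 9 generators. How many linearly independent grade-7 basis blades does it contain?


Number of grade-k basis blades in Cl(p,q) with n = p + q is C(n, k).
n = 7 + 2 = 9
C(9, 7) = 9! / (7! * 2!)
= 362880 / (5040 * 2)
= 36


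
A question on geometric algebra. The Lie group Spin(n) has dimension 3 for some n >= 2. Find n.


dim Spin(n) = dim so(n) = n(n-1)/2.
Solve n(n-1)/2 = 3, i.e. n^2 - n - 6 = 0.
Discriminant = 1 + 8*3 = 25
n = (1 + sqrt(25))/2 = (1 + 5)/2 = 3


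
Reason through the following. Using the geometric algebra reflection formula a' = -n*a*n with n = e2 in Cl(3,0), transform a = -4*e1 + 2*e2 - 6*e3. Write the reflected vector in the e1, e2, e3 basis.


Reflection formula: a' = -n*a*n, with n = e2 (unit vector, n^2 = 1).
For reflection through hyperplane perp to e2:
The component along e2 flips sign, others stay.
a = (-4, 2, -6)
a' = (-4, -2, -6)
a' = -4*e1 - 2*e2 - 6*e3


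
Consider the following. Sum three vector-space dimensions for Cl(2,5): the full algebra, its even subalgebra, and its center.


n = 2 + 5 = 7
Total dim = 2^7 = 128
Even subalgebra dim = 2^6 = 64
n is odd, so center dim = 2
Sum = 128 + 64 + 2 = 194


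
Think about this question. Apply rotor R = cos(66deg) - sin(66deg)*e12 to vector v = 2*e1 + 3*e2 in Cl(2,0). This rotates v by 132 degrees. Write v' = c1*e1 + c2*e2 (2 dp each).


Rotor R = cos(66deg) - sin(66deg)*e12
Rotation angle theta = 2 * 66 = 132 degrees
v' = R*v*~R rotates v by theta.
cos(132deg) = -0.6691, sin(132deg) = 0.7431
v'_1 = 2*cos(132deg) - 3*sin(132deg)
= 2*(-0.6691) - 3*0.7431
= -3.57
v'_2 = 2*sin(132deg) + 3*cos(132deg)
= 2*0.7431 + 3*(-0.6691)
= -0.52
v' = -3.57*e1 - 0.52*e2


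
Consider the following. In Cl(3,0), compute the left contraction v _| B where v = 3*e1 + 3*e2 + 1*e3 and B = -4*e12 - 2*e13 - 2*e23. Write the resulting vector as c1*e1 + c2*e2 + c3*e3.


Left contraction v _| B = <vB>_1 (grade-1 part of the geometric product vB).
Using e1_|e12 = e2, e2_|e12 = -e1, e1_|e13 = e3, e3_|e13 = -e1, e2_|e23 = e3, e3_|e23 = -e2:
e1 coeff: -v2*b12 - v3*b13 = -(3)*(-4) - (1)*(-2) = 14
e2 coeff: v1*b12 - v3*b23 = (3)*(-4) - (1)*(-2) = -10
e3 coeff: v1*b13 + v2*b23 = (3)*(-2) + (3)*(-2) = -12
v _| B = 14*e1 - 10*e2 - 12*e3


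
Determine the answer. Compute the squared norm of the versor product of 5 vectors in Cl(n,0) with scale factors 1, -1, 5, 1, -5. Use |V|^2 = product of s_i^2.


Each vector v_i has |v_i|^2 = s_i^2
Squared scales: 1^2 = 1, (-1)^2 = 1, 5^2 = 25, 1^2 = 1, (-5)^2 = 25
|V|^2 = 1 * 1 * 25 * 1 * 25
= 625


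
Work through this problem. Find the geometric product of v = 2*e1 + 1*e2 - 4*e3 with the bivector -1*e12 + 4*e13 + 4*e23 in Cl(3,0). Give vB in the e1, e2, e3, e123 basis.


vB has grade-1 (vector) and grade-3 (trivector) parts: vB = (v _| B) + (v ^ B).
Vector part <vB>_1:
  e1: -v2*b12 - v3*b13 = -(1)*(-1) - (-4)*(4) = 17
  e2: v1*b12 - v3*b23 = (2)*(-1) - (-4)*(4) = 14
  e3: v1*b13 + v2*b23 = (2)*(4) + (1)*(4) = 12
Trivector part <vB>_3:
  e123: v1*b23 - v2*b13 + v3*b12 = (2)*(4) - (1)*(4) + (-4)*(-1) = 8
vB = 17*e1 + 14*e2 + 12*e3 + 8*e123


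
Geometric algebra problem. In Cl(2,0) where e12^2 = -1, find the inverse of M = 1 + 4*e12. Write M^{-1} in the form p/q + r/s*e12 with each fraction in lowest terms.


M = 1 + 4*e12, where e12^2 = -1.
Since M commutes with its reverse ~M = a - b*e12, M * ~M = a^2 - b^2*e12^2 = a^2 + b^2.
So M^{-1} = ~M / (a^2 + b^2) = (a - b*e12)/(a^2 + b^2).
a^2 + b^2 = 1 + 16 = 17
Scalar part = 1/17 = 1/17
Bivector coeff = -4/17 = -4/17
M^{-1} = 1/17 - 4/17*e12


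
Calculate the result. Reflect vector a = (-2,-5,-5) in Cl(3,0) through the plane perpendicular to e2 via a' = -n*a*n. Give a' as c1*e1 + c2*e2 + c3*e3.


Reflection formula: a' = -n*a*n, with n = e2 (unit vector, n^2 = 1).
For reflection through hyperplane perp to e2:
The component along e2 flips sign, others stay.
a = (-2, -5, -5)
a' = (-2, 5, -5)
a' = -2*e1 + 5*e2 - 5*e3


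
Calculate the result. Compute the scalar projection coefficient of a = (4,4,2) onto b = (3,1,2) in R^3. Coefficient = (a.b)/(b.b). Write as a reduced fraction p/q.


Projection coefficient = (a . b) / (b . b)
a . b = 4*3 + 4*1 + 2*2
= 12 + 4 + 4 = 20
b . b = 3^2 + 1^2 + 2^2
= 9 + 1 + 4 = 14
Coefficient = 20/14
In lowest terms: 10/7


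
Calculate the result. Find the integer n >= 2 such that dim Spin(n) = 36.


dim Spin(n) = dim so(n) = n(n-1)/2.
Solve n(n-1)/2 = 36, i.e. n^2 - n - 72 = 0.
Discriminant = 1 + 8*36 = 289
n = (1 + sqrt(289))/2 = (1 + 17)/2 = 9


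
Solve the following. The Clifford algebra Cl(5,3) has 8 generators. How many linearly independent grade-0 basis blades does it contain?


Number of grade-k basis blades in Cl(p,q) with n = p + q is C(n, k).
n = 5 + 3 = 8
C(8, 0) = 8! / (0! * 8!)
= 40320 / (1 * 40320)
= 1


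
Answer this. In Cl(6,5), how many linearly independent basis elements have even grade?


Even subalgebra dimension = 2^(n-1)
n = 6 + 5 = 11
2^(11 - 1) = 2^10 = 1024
Verification: sum of C(11,k) for even k = 1 + 55 + 330 + 462 + 165 + 11 = 1024
Result = 1024


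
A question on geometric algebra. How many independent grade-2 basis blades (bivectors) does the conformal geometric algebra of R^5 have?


The conformal model of R^5 uses Cl(6,1) with m = 5 + 2 = 7 generators.
Number of grade-2 blades = C(m, 2) = C(7, 2)
= 7*6/2 = 21


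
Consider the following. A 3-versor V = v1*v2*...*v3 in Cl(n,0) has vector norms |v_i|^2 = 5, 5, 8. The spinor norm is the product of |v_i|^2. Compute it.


Spinor norm N(V) = |v1|^2 * |v2|^2 * ... * |v3|^2
= 5 * 5 * 8
Running product: 5, 25, 200
N(V) = 200


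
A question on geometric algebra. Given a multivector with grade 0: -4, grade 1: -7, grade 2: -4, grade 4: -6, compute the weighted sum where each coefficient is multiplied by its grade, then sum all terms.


Grade-weighted sum = sum of grade_k * coefficient_k
0*(-4) = 0
1*(-7) = -7
2*(-4) = -8
4*(-6) = -24
Total = 0 + (-7) + (-8) + (-24) = -39


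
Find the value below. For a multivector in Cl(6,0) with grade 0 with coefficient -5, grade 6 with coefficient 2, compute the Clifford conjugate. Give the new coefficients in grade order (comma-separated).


Clifford conjugate sign for grade k: (-1)^(k(k+1)/2)
Grade 0: (-1)^(0*1/2) = (-1)^0 = 1, coeff -5 -> -5
Grade 6: (-1)^(6*7/2) = (-1)^21 = -1, coeff 2 -> -2
Conjugated coefficients: -5, -2


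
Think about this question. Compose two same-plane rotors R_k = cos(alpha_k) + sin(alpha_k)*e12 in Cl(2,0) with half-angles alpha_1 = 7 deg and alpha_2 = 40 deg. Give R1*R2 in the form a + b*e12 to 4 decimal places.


Same-plane rotors commute and their half-angles add:
R1*R2 = cos(a1 + a2) + sin(a1 + a2)*e12.
a1 + a2 = 7 + 40 = 47 deg
cos(47 deg) = 0.6820
sin(47 deg) = 0.7314
R1*R2 = 0.6820 + 0.7314*e12


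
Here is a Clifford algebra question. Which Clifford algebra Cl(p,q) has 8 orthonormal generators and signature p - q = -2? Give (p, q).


We need p + q = 8 and p - q = -2.
Adding: 2p = 8 + (-2) = 6, so p = 3.
Then q = 8 - 3 = 5.
(p, q) = (3, 5)


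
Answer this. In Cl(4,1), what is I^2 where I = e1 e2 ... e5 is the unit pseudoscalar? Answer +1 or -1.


The pseudoscalar I = e1...e_n (product of all n generators) of Cl(p,q) satisfies I^2 = (-1)^(q + n(n-1)/2).
p = 4, q = 1, n = p + q = 5
n(n-1)/2 = 5 * 4 / 2 = 10
Exponent = q + n(n-1)/2 = 1 + 10 = 11
I^2 = (-1)^11 = -1


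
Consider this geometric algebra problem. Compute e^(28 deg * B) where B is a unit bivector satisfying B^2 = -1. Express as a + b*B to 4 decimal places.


For a unit bivector B with B^2 = -1, the exponential series gives
e^(theta*B) = cos(theta) + sin(theta)*B (the GA analogue of Euler's formula).
theta = 28 degrees = 0.488692 rad
cos(28 deg) = 0.8829
sin(28 deg) = 0.4695
exp(theta*B) = 0.8829 + 0.4695*B


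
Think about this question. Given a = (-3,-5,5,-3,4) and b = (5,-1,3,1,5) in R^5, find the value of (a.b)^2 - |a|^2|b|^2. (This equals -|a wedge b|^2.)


a . b = (-3)*5 + (-5)*(-1) + 5*3 + (-3)*1 + 4*5
= -15 + 5 + 15 + (-3) + 20 = 22
|a|^2 = (-3)^2 + (-5)^2 + 5^2 + (-3)^2 + 4^2 = 84
|b|^2 = 5^2 + (-1)^2 + 3^2 + 1^2 + 5^2 = 61
(a.b)^2 = 22^2 = 484
|a|^2 * |b|^2 = 84 * 61 = 5124
Result = 484 - 5124 = -4640


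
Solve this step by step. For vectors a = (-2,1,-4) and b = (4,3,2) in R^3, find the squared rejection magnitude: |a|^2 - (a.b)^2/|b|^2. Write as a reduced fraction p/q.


|a|^2 = (-2)^2 + 1^2 + (-4)^2 = 21
|b|^2 = 4^2 + 3^2 + 2^2 = 29
a . b = (-2)*4 + 1*3 + (-4)*2 = -13
(a.b)^2 = (-13)^2 = 169
|rej|^2 = 21 - 169/29
= (609 - 169)/29
= 440/29
In lowest terms: 440/29


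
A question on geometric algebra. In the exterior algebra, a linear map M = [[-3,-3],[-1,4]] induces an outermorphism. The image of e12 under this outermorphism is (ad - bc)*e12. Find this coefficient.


The outermorphism of a linear map f sends e1^e2 to f(e1)^f(e2).
f(e1) = -3*e1 - 1*e2
f(e2) = -3*e1 + 4*e2
f(e1) ^ f(e2) = (-3*e1 - 1*e2) ^ (-3*e1 + 4*e2)
= (-3)*4*e12 + (-1)*(-3)*e21
= (-12 - 3)*e12
= -15*e12
Coefficient = -15


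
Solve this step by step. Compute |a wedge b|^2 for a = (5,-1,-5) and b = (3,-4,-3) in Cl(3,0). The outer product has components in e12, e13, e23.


a wedge b = (a1*b2 - a2*b1)*e12 + (a1*b3 - a3*b1)*e13 + (a2*b3 - a3*b2)*e23
e12 coeff: 5*(-4) - (-1)*3 = -20 - (-3) = -17
e13 coeff: 5*(-3) - (-5)*3 = -15 - (-15) = 0
e23 coeff: (-1)*(-3) - (-5)*(-4) = 3 - 20 = -17
|a wedge b|^2 = (-17)^2 + 0^2 + (-17)^2
= 289 + 0 + 289
= 578


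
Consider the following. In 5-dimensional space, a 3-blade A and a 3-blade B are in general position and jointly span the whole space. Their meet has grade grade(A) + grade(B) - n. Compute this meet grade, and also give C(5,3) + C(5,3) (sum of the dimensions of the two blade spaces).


Meet grade = grade(A) + grade(B) - n
= 3 + 3 - 5 = 1
C(5,3) = 10
C(5,3) = 10
dim_A + dim_B = 10 + 10 = 20


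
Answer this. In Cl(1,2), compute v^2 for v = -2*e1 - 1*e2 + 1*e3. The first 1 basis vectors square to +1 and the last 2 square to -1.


v^2 = sum of c_i^2 * e_i^2
Positive signature terms (e_i^2 = +1): (-2)^2 = 4
Negative signature terms (e_j^2 = -1): (-1)^2 + 1^2 = 2
v^2 = 4 - 2 = 2


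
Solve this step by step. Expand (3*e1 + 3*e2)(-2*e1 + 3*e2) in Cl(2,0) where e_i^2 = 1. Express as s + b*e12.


Expand: (3*e1 + 3*e2)(-2*e1 + 3*e2)
= 3*(-2)*e1e1 + 3*3*e1e2 + 3*(-2)*e2e1 + 3*3*e2e2
Using e1^2 = e2^2 = 1, e2e1 = -e1e2:
Scalar part s = 3*(-2) + 3*3 = -6 + 9 = 3
Bivector part b = 3*3 - 3*(-2) = 9 - (-6) = 15
uv = 3 + 15*e12


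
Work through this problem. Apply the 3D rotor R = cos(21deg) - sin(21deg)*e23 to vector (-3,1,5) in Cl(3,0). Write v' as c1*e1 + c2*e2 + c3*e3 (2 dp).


Rotor R = cos(21deg) - sin(21deg)*e23
Rotation angle theta = 2 * 21 = 42 degrees in the e23 plane (e2 -> e3).
The component perpendicular to the plane (e1) is invariant: v'_1 = v1 = -3.00
cos(42deg) = 0.7431, sin(42deg) = 0.6691
v'_2 = v2*cos(theta) - v3*sin(theta) = 1*0.7431 - 5*0.6691 = -2.60
v'_3 = v2*sin(theta) + v3*cos(theta) = 1*0.6691 + 5*0.7431 = 4.38
v' = -3.00*e1 - 2.60*e2 + 4.38*e3


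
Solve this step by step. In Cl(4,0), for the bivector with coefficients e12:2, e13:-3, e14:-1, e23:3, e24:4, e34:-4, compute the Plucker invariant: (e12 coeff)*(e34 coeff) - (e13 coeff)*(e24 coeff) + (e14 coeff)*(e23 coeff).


Plucker relation: af - be + cd
a*f = 2*(-4) = -8
b*e = (-3)*4 = -12
c*d = (-1)*3 = -3
af - be + cd = -8 - (-12) + (-3)
= 1


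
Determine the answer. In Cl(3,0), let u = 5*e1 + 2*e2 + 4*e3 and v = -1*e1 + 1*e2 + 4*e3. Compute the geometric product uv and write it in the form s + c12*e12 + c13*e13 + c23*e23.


In Cl(3,0): e_i^2 = 1, e_ie_j = -e_je_i for i != j.
Scalar part = u . v = 5*(-1) + 2*1 + 4*4
= -5 + 2 + 16 = 13
e12 coeff = 5*1 - 2*(-1) = 5 - (-2) = 7
e13 coeff = 5*4 - 4*(-1) = 20 - (-4) = 24
e23 coeff = 2*4 - 4*1 = 8 - 4 = 4
uv = 13 + 7*e12 + 24*e13 + 4*e23


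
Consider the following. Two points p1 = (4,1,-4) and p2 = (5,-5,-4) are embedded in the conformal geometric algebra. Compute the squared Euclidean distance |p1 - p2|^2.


p1 - p2 = (-1, 6, 0)
|p1 - p2|^2 = (-1)^2 + 6^2 + 0^2
= 1 + 36 + 0
= 37


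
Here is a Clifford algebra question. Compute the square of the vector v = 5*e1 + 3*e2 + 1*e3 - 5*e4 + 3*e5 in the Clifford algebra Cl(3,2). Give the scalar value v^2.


v^2 = sum of c_i^2 * e_i^2
Positive signature terms (e_i^2 = +1): 5^2 + 3^2 + 1^2 = 35
Negative signature terms (e_j^2 = -1): (-5)^2 + 3^2 = 34
v^2 = 35 - 34 = 1


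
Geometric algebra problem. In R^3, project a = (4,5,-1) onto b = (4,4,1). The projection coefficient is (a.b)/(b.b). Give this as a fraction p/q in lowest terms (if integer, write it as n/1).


Projection coefficient = (a . b) / (b . b)
a . b = 4*4 + 5*4 + (-1)*1
= 16 + 20 + (-1) = 35
b . b = 4^2 + 4^2 + 1^2
= 16 + 16 + 1 = 33
Coefficient = 35/33
In lowest terms: 35/33


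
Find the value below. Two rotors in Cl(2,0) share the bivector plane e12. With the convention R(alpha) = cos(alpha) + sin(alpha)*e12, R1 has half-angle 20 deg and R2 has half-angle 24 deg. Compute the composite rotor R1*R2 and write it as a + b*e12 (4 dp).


Same-plane rotors commute and their half-angles add:
R1*R2 = cos(a1 + a2) + sin(a1 + a2)*e12.
a1 + a2 = 20 + 24 = 44 deg
cos(44 deg) = 0.7193
sin(44 deg) = 0.6947
R1*R2 = 0.7193 + 0.6947*e12


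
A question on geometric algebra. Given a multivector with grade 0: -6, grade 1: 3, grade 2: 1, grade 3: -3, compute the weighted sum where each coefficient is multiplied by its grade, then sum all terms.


Grade-weighted sum = sum of grade_k * coefficient_k
0*(-6) = 0
1*3 = 3
2*1 = 2
3*(-3) = -9
Total = 0 + 3 + 2 + (-9) = -4


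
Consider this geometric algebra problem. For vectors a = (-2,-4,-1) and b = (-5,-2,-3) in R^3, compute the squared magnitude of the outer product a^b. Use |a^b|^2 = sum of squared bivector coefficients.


a wedge b = (a1*b2 - a2*b1)*e12 + (a1*b3 - a3*b1)*e13 + (a2*b3 - a3*b2)*e23
e12 coeff: (-2)*(-2) - (-4)*(-5) = 4 - 20 = -16
e13 coeff: (-2)*(-3) - (-1)*(-5) = 6 - 5 = 1
e23 coeff: (-4)*(-3) - (-1)*(-2) = 12 - 2 = 10
|a wedge b|^2 = (-16)^2 + 1^2 + 10^2
= 256 + 1 + 100
= 357


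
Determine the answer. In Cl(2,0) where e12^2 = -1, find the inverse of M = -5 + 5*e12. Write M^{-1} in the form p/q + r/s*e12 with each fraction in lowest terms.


M = -5 + 5*e12, where e12^2 = -1.
Since M commutes with its reverse ~M = a - b*e12, M * ~M = a^2 - b^2*e12^2 = a^2 + b^2.
So M^{-1} = ~M / (a^2 + b^2) = (a - b*e12)/(a^2 + b^2).
a^2 + b^2 = 25 + 25 = 50
Scalar part = -5/50 = -1/10
Bivector coeff = -5/50 = -1/10
M^{-1} = -1/10 - 1/10*e12


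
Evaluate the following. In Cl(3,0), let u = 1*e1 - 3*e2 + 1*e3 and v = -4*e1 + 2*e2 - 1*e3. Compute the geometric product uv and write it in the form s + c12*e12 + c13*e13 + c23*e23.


In Cl(3,0): e_i^2 = 1, e_ie_j = -e_je_i for i != j.
Scalar part = u . v = 1*(-4) + (-3)*2 + 1*(-1)
= -4 + (-6) + (-1) = -11
e12 coeff = 1*2 - (-3)*(-4) = 2 - 12 = -10
e13 coeff = 1*(-1) - 1*(-4) = -1 - (-4) = 3
e23 coeff = (-3)*(-1) - 1*2 = 3 - 2 = 1
uv = -11 - 10*e12 + 3*e13 + 1*e23


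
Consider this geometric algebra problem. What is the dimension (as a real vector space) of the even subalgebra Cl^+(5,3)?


Even subalgebra dimension = 2^(n-1)
n = 5 + 3 = 8
2^(8 - 1) = 2^7 = 128
Verification: sum of C(8,k) for even k = 1 + 28 + 70 + 28 + 1 = 128
Result = 128


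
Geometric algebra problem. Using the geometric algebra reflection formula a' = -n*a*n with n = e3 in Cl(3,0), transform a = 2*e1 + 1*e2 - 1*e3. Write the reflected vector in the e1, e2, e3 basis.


Reflection formula: a' = -n*a*n, with n = e3 (unit vector, n^2 = 1).
For reflection through hyperplane perp to e3:
The component along e3 flips sign, others stay.
a = (2, 1, -1)
a' = (2, 1, 1)
a' = 2*e1 + 1*e2 + 1*e3


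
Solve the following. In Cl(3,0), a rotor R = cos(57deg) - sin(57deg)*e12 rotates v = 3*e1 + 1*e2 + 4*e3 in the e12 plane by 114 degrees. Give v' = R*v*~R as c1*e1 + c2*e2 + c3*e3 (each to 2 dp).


Rotor R = cos(57deg) - sin(57deg)*e12
Rotation angle theta = 2 * 57 = 114 degrees in the e12 plane (e1 -> e2).
The component perpendicular to the plane (e3) is invariant: v'_3 = v3 = 4.00
cos(114deg) = -0.4067, sin(114deg) = 0.9135
v'_1 = v1*cos(theta) - v2*sin(theta) = 3*(-0.4067) - 1*0.9135 = -2.13
v'_2 = v1*sin(theta) + v2*cos(theta) = 3*0.9135 + 1*(-0.4067) = 2.33
v' = -2.13*e1 + 2.33*e2 + 4.00*e3


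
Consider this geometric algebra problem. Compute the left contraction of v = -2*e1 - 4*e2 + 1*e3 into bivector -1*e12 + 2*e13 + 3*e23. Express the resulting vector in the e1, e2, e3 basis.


Left contraction v _| B = <vB>_1 (grade-1 part of the geometric product vB).
Using e1_|e12 = e2, e2_|e12 = -e1, e1_|e13 = e3, e3_|e13 = -e1, e2_|e23 = e3, e3_|e23 = -e2:
e1 coeff: -v2*b12 - v3*b13 = -(-4)*(-1) - (1)*(2) = -6
e2 coeff: v1*b12 - v3*b23 = (-2)*(-1) - (1)*(3) = -1
e3 coeff: v1*b13 + v2*b23 = (-2)*(2) + (-4)*(3) = -16
v _| B = -6*e1 - 1*e2 - 16*e3


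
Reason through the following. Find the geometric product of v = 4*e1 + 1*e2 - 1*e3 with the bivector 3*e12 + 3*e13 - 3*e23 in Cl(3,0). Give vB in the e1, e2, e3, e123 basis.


vB has grade-1 (vector) and grade-3 (trivector) parts: vB = (v _| B) + (v ^ B).
Vector part <vB>_1:
  e1: -v2*b12 - v3*b13 = -(1)*(3) - (-1)*(3) = 0
  e2: v1*b12 - v3*b23 = (4)*(3) - (-1)*(-3) = 9
  e3: v1*b13 + v2*b23 = (4)*(3) + (1)*(-3) = 9
Trivector part <vB>_3:
  e123: v1*b23 - v2*b13 + v3*b12 = (4)*(-3) - (1)*(3) + (-1)*(3) = -18
vB = 0*e1 + 9*e2 + 9*e3 - 18*e123


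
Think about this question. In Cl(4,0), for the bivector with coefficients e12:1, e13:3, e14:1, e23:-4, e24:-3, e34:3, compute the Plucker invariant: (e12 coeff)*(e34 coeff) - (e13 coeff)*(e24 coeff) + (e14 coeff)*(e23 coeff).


Plucker relation: af - be + cd
a*f = 1*3 = 3
b*e = 3*(-3) = -9
c*d = 1*(-4) = -4
af - be + cd = 3 - (-9) + (-4)
= 8


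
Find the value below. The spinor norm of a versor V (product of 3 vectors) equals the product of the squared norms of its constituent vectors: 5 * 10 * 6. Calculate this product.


Spinor norm N(V) = |v1|^2 * |v2|^2 * ... * |v3|^2
= 5 * 10 * 6
Running product: 5, 50, 300
N(V) = 300


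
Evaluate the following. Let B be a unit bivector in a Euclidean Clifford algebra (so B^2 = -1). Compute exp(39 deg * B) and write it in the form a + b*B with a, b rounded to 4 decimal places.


For a unit bivector B with B^2 = -1, the exponential series gives
e^(theta*B) = cos(theta) + sin(theta)*B (the GA analogue of Euler's formula).
theta = 39 degrees = 0.680678 rad
cos(39 deg) = 0.7771
sin(39 deg) = 0.6293
exp(theta*B) = 0.7771 + 0.6293*B


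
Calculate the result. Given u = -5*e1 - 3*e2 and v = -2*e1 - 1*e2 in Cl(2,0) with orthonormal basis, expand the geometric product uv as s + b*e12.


Expand: (-5*e1 - 3*e2)(-2*e1 - 1*e2)
= (-5)*(-2)*e1e1 + (-5)*(-1)*e1e2 + (-3)*(-2)*e2e1 + (-3)*(-1)*e2e2
Using e1^2 = e2^2 = 1, e2e1 = -e1e2:
Scalar part s = (-5)*(-2) + (-3)*(-1) = 10 + 3 = 13
Bivector part b = (-5)*(-1) - (-3)*(-2) = 5 - 6 = -1
uv = 13 - 1*e12


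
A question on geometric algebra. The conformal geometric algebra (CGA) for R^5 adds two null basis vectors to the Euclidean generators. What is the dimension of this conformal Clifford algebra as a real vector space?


The conformal model of R^5 uses Cl(6,1): the 5 Euclidean generators plus two extra orthogonal generators e+ (e+^2 = +1) and e- (e-^2 = -1), from which the null vectors e0, einf are built.
Number of generators m = 5 + 2 = 7.
dim Cl(p,q) = 2^m = 2^7 = 128


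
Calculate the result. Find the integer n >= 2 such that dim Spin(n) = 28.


dim Spin(n) = dim so(n) = n(n-1)/2.
Solve n(n-1)/2 = 28, i.e. n^2 - n - 56 = 0.
Discriminant = 1 + 8*28 = 225
n = (1 + sqrt(225))/2 = (1 + 15)/2 = 8


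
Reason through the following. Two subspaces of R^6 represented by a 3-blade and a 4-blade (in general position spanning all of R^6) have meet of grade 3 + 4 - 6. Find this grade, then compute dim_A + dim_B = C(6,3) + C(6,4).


Meet grade = grade(A) + grade(B) - n
= 3 + 4 - 6 = 1
C(6,3) = 20
C(6,4) = 15
dim_A + dim_B = 20 + 15 = 35


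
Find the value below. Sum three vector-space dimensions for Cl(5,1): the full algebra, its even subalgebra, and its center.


n = 5 + 1 = 6
Total dim = 2^6 = 64
Even subalgebra dim = 2^5 = 32
n is even, so center dim = 1
Sum = 64 + 32 + 1 = 97


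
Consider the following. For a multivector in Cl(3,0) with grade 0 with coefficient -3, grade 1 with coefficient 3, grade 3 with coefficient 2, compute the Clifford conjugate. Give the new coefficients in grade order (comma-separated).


Clifford conjugate sign for grade k: (-1)^(k(k+1)/2)
Grade 0: (-1)^(0*1/2) = (-1)^0 = 1, coeff -3 -> -3
Grade 1: (-1)^(1*2/2) = (-1)^1 = -1, coeff 3 -> -3
Grade 3: (-1)^(3*4/2) = (-1)^6 = 1, coeff 2 -> 2
Conjugated coefficients: -3, -3, 2


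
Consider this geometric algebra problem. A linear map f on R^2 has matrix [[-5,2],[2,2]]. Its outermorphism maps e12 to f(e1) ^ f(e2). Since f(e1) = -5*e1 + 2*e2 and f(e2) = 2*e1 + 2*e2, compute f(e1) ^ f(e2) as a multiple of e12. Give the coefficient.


The outermorphism of a linear map f sends e1^e2 to f(e1)^f(e2).
f(e1) = -5*e1 + 2*e2
f(e2) = 2*e1 + 2*e2
f(e1) ^ f(e2) = (-5*e1 + 2*e2) ^ (2*e1 + 2*e2)
= (-5)*2*e12 + 2*2*e21
= (-10 - 4)*e12
= -14*e12
Coefficient = -14


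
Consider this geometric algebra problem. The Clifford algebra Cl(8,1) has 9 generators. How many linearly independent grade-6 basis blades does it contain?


Number of grade-k basis blades in Cl(p,q) with n = p + q is C(n, k).
n = 8 + 1 = 9
C(9, 6) = 9! / (6! * 3!)
= 362880 / (720 * 6)
= 84


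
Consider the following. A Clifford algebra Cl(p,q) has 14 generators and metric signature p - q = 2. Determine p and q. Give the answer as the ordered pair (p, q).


We need p + q = 14 and p - q = 2.
Adding: 2p = 14 + 2 = 16, so p = 8.
Then q = 14 - 8 = 6.
(p, q) = (8, 6)


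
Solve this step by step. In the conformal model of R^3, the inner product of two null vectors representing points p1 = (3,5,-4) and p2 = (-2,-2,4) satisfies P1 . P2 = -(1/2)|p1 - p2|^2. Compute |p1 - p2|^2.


p1 - p2 = (5, 7, -8)
|p1 - p2|^2 = 5^2 + 7^2 + (-8)^2
= 25 + 49 + 64
= 138


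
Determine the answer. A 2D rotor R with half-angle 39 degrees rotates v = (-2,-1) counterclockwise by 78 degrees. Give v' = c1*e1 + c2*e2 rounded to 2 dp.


Rotor R = cos(39deg) - sin(39deg)*e12
Rotation angle theta = 2 * 39 = 78 degrees
v' = R*v*~R rotates v by theta.
cos(78deg) = 0.2079, sin(78deg) = 0.9781
v'_1 = -2*cos(78deg) - (-1)*sin(78deg)
= -2*0.2079 - (-1)*0.9781
= 0.56
v'_2 = -2*sin(78deg) + (-1)*cos(78deg)
= -2*0.9781 + (-1)*0.2079
= -2.16
v' = 0.56*e1 - 2.16*e2


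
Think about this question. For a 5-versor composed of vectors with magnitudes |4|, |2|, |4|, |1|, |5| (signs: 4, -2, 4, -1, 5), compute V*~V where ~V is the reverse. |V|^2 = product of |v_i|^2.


Each vector v_i has |v_i|^2 = s_i^2
Squared scales: 4^2 = 16, (-2)^2 = 4, 4^2 = 16, (-1)^2 = 1, 5^2 = 25
|V|^2 = 16 * 4 * 16 * 1 * 25
= 25600


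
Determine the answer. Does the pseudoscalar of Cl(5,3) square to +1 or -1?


The pseudoscalar I = e1...e_n (product of all n generators) of Cl(p,q) satisfies I^2 = (-1)^(q + n(n-1)/2).
p = 5, q = 3, n = p + q = 8
n(n-1)/2 = 8 * 7 / 2 = 28
Exponent = q + n(n-1)/2 = 3 + 28 = 31
I^2 = (-1)^31 = -1


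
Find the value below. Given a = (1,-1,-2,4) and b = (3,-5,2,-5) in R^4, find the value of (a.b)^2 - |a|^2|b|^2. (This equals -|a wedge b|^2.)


a . b = 1*3 + (-1)*(-5) + (-2)*2 + 4*(-5)
= 3 + 5 + (-4) + (-20) = -16
|a|^2 = 1^2 + (-1)^2 + (-2)^2 + 4^2 = 22
|b|^2 = 3^2 + (-5)^2 + 2^2 + (-5)^2 = 63
(a.b)^2 = (-16)^2 = 256
|a|^2 * |b|^2 = 22 * 63 = 1386
Result = 256 - 1386 = -1130


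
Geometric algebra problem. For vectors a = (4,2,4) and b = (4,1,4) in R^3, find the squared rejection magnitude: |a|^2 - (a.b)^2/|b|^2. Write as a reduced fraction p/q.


|a|^2 = 4^2 + 2^2 + 4^2 = 36
|b|^2 = 4^2 + 1^2 + 4^2 = 33
a . b = 4*4 + 2*1 + 4*4 = 34
(a.b)^2 = 34^2 = 1156
|rej|^2 = 36 - 1156/33
= (1188 - 1156)/33
= 32/33
In lowest terms: 32/33


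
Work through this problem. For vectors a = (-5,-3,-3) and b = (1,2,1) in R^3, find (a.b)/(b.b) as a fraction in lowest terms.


Projection coefficient = (a . b) / (b . b)
a . b = (-5)*1 + (-3)*2 + (-3)*1
= -5 + (-6) + (-3) = -14
b . b = 1^2 + 2^2 + 1^2
= 1 + 4 + 1 = 6
Coefficient = -14/6
In lowest terms: -7/3


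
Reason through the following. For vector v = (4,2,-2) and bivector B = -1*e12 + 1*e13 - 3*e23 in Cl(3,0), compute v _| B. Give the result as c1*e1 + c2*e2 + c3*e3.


Left contraction v _| B = <vB>_1 (grade-1 part of the geometric product vB).
Using e1_|e12 = e2, e2_|e12 = -e1, e1_|e13 = e3, e3_|e13 = -e1, e2_|e23 = e3, e3_|e23 = -e2:
e1 coeff: -v2*b12 - v3*b13 = -(2)*(-1) - (-2)*(1) = 4
e2 coeff: v1*b12 - v3*b23 = (4)*(-1) - (-2)*(-3) = -10
e3 coeff: v1*b13 + v2*b23 = (4)*(1) + (2)*(-3) = -2
v _| B = 4*e1 - 10*e2 - 2*e3


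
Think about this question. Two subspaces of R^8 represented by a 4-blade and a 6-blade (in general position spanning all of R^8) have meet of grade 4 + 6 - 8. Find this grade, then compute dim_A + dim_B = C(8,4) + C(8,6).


Meet grade = grade(A) + grade(B) - n
= 4 + 6 - 8 = 2
C(8,4) = 70
C(8,6) = 28
dim_A + dim_B = 70 + 28 = 98


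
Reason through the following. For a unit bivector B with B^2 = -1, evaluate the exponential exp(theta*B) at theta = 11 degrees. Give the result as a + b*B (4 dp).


For a unit bivector B with B^2 = -1, the exponential series gives
e^(theta*B) = cos(theta) + sin(theta)*B (the GA analogue of Euler's formula).
theta = 11 degrees = 0.191986 rad
cos(11 deg) = 0.9816
sin(11 deg) = 0.1908
exp(theta*B) = 0.9816 + 0.1908*B


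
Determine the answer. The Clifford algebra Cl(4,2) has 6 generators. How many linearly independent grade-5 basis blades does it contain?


Number of grade-k basis blades in Cl(p,q) with n = p + q is C(n, k).
n = 4 + 2 = 6
C(6, 5) = 6! / (5! * 1!)
= 720 / (120 * 1)
= 6


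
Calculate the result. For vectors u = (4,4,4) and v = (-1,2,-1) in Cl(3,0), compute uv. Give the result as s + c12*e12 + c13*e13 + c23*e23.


In Cl(3,0): e_i^2 = 1, e_ie_j = -e_je_i for i != j.
Scalar part = u . v = 4*(-1) + 4*2 + 4*(-1)
= -4 + 8 + (-4) = 0
e12 coeff = 4*2 - 4*(-1) = 8 - (-4) = 12
e13 coeff = 4*(-1) - 4*(-1) = -4 - (-4) = 0
e23 coeff = 4*(-1) - 4*2 = -4 - 8 = -12
uv = 0 + 12*e12 + 0*e13 - 12*e23


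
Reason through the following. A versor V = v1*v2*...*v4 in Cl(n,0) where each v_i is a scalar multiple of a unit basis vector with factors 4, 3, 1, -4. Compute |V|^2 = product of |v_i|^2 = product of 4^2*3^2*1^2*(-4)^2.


Each vector v_i has |v_i|^2 = s_i^2
Squared scales: 4^2 = 16, 3^2 = 9, 1^2 = 1, (-4)^2 = 16
|V|^2 = 16 * 9 * 1 * 16
= 2304
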